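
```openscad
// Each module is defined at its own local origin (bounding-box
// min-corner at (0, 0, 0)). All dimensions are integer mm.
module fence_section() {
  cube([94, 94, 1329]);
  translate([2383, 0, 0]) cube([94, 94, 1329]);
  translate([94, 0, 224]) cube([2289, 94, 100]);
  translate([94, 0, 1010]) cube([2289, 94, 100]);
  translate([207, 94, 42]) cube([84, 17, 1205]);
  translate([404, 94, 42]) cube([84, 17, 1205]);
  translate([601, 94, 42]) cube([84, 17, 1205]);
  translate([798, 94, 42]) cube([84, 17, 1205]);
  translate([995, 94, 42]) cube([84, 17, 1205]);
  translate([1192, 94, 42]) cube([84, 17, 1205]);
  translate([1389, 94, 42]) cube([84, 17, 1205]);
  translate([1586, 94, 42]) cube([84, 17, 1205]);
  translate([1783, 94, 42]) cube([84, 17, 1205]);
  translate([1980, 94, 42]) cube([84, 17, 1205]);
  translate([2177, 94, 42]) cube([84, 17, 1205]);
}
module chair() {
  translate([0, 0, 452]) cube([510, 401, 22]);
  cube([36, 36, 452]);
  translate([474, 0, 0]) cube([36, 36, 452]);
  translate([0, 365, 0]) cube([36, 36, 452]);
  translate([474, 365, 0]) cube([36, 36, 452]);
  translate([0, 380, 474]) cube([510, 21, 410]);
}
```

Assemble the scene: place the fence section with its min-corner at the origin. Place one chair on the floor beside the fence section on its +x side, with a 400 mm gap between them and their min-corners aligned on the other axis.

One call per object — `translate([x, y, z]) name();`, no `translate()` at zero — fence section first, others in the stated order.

fence_section();
translate([2877, 0, 0]) chair();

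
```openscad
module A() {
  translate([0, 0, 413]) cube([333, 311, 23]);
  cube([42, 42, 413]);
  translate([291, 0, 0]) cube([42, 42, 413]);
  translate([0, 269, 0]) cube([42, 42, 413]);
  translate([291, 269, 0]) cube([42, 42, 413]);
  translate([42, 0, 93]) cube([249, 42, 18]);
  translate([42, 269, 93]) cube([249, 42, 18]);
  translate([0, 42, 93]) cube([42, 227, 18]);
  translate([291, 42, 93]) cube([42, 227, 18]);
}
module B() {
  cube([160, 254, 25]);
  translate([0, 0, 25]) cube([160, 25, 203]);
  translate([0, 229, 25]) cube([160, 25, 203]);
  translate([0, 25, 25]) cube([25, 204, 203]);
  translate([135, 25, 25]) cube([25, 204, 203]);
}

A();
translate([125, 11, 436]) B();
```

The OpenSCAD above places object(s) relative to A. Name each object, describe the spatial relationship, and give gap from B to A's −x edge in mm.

The open box's min-x is at 125; the stool's min-x is 0; gap = 125 mm.

A is a stool. B is an open box. The open box is on top of the stool. The gap from the open box to the stool's −x edge is 125 mm.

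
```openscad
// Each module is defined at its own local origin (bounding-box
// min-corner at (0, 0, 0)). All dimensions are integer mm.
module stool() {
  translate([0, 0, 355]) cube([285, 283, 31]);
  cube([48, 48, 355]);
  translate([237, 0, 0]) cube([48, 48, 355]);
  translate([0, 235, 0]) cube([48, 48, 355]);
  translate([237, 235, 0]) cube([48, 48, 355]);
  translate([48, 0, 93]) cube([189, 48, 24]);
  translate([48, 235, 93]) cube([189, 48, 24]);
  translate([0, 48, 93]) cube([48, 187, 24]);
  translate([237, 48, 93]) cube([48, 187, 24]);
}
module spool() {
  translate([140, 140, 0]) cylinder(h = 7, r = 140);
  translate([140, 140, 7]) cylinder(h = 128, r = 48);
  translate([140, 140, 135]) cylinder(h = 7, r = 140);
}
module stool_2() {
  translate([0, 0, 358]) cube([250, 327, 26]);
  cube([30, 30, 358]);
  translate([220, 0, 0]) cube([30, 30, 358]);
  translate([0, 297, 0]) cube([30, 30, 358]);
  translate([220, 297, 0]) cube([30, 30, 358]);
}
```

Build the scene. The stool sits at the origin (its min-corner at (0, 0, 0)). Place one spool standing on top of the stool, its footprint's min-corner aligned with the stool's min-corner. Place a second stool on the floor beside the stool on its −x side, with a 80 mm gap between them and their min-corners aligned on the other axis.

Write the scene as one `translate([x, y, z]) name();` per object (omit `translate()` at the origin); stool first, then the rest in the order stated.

stool();
translate([0, 0, 386]) spool();
translate([-330, 0, 0]) stool_2();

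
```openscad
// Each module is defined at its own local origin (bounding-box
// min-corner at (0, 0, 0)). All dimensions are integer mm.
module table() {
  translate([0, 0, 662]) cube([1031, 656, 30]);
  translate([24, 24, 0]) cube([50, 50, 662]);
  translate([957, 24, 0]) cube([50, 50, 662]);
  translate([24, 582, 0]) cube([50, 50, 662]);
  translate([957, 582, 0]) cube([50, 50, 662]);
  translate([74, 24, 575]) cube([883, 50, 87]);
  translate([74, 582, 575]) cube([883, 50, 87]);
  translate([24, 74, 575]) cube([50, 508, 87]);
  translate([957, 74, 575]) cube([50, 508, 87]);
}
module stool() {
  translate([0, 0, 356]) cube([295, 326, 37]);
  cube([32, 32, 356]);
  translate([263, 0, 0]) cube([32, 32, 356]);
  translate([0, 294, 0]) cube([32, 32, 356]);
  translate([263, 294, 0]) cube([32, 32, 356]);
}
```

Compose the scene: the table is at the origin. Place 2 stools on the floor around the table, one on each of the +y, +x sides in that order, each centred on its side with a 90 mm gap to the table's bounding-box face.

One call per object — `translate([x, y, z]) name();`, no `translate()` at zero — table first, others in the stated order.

table();
translate([368, 746, 0]) stool();
translate([1121, 165, 0]) stool();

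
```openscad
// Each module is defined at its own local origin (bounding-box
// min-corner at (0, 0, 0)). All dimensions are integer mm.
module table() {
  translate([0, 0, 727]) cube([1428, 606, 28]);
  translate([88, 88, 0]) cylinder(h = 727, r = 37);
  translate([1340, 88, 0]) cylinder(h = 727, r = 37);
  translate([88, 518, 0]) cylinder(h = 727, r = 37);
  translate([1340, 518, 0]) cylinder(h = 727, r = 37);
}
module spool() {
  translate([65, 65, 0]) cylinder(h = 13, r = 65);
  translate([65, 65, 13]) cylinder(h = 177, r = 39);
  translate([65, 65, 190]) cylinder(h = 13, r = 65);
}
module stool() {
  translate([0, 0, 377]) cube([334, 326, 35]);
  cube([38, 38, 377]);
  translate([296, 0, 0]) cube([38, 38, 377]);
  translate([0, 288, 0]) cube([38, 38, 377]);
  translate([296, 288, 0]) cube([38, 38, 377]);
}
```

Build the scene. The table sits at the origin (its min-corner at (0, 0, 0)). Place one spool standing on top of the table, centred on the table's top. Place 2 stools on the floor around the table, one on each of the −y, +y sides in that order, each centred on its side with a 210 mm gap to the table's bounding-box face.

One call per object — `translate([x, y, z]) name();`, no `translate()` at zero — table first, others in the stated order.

table();
translate([649, 238, 755]) spool();
translate([547, -536, 0]) stool();
translate([547, 816, 0]) stool();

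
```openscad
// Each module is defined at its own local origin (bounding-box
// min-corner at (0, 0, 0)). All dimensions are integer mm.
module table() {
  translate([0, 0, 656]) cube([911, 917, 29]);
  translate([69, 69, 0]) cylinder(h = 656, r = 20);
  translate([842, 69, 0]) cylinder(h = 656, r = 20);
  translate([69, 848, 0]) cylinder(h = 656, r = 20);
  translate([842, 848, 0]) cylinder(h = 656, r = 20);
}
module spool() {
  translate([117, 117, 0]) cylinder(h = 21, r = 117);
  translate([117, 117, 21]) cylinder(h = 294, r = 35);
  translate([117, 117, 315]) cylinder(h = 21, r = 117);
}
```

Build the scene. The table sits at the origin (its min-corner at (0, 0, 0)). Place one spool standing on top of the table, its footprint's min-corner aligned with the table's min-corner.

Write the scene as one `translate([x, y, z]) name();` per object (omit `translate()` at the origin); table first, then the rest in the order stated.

table();
translate([0, 0, 685]) spool();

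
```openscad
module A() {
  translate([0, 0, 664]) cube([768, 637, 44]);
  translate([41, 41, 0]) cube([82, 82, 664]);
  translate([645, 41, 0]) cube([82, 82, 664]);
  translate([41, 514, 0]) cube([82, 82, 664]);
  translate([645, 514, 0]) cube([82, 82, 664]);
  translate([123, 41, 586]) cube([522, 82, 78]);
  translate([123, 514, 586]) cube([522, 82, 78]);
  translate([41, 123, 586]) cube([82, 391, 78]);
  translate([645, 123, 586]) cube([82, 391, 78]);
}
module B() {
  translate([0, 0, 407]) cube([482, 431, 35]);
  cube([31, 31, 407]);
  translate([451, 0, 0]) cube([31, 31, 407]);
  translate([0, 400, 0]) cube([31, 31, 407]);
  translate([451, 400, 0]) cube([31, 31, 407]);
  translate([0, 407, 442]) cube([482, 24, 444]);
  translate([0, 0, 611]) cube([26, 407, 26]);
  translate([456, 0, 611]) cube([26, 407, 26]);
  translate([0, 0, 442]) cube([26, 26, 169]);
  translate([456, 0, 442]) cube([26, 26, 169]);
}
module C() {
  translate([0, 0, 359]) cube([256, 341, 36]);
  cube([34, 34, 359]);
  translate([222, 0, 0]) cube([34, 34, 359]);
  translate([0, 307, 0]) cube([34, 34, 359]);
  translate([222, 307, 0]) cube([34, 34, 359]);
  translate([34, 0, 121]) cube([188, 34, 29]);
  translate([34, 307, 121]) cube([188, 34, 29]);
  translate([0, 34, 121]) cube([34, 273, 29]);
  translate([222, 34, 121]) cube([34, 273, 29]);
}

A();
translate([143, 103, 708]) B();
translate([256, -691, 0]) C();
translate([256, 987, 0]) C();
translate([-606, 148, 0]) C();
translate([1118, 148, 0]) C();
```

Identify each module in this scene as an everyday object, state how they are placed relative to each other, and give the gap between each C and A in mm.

A is a table. B is a chair. C is a stool. The chair is on top of the table, centred. Four stools sit around the table at the −y, +y, −x, +x sides. The gap between each stool and the table is 350 mm.

Each stool's nearest face is 350 mm from the table's bounding box.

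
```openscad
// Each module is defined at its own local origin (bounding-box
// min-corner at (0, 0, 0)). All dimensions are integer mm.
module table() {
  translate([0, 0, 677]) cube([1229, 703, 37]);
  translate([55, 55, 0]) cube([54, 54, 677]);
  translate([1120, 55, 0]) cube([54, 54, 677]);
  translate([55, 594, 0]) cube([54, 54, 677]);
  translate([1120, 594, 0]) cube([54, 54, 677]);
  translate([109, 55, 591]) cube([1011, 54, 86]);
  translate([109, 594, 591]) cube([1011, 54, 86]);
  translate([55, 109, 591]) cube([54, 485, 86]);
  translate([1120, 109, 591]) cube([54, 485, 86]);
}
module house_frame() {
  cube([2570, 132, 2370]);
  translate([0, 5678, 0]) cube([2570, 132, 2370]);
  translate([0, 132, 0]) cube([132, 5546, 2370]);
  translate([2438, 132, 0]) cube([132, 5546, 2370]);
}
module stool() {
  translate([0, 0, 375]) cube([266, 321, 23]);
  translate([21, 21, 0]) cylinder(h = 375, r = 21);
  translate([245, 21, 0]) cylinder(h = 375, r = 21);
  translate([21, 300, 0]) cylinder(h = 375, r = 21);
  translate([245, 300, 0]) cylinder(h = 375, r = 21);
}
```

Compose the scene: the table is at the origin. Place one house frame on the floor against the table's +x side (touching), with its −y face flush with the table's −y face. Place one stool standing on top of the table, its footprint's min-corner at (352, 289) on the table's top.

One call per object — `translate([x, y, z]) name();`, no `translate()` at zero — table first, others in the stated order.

table();
translate([1229, 0, 0]) house_frame();
translate([352, 289, 714]) stool();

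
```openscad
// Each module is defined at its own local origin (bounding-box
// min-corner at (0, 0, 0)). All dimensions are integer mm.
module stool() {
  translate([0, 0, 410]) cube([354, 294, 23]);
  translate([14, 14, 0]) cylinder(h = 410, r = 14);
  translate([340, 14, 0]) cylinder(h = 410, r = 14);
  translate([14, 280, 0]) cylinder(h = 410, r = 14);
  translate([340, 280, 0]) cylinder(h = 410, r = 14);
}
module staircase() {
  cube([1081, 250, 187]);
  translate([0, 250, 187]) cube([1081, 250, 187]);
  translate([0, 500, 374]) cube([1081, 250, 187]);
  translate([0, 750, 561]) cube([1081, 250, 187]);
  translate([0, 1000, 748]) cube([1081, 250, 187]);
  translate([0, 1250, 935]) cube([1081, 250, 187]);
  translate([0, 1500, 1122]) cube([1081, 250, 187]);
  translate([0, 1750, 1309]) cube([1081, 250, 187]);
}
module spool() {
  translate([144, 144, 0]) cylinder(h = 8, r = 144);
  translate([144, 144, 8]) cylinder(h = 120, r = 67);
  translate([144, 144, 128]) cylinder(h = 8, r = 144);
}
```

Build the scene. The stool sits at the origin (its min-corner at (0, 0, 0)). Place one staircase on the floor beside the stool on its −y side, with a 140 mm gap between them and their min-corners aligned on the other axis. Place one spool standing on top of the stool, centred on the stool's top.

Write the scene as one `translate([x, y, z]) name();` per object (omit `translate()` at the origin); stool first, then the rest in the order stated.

stool();
translate([0, -2140, 0]) staircase();
translate([33, 3, 433]) spool();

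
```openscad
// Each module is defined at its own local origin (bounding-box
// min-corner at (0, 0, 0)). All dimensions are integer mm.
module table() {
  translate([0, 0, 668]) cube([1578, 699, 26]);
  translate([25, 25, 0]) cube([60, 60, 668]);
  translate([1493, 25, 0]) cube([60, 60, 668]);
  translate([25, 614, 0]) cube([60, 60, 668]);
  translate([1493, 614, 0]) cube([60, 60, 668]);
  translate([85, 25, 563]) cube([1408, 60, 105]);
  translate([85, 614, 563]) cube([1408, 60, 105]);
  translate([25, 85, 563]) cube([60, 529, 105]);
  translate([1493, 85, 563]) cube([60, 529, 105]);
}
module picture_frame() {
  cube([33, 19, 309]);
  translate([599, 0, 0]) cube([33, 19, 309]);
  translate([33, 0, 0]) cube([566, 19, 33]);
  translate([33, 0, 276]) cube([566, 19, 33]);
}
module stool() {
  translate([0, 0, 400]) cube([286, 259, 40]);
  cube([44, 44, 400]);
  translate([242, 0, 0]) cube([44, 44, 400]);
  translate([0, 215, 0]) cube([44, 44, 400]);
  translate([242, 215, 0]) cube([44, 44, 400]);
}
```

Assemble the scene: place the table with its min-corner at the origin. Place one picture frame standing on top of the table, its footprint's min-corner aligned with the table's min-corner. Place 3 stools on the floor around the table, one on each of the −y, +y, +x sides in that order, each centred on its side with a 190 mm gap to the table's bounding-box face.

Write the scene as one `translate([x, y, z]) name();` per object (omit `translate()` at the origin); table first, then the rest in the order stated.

table();
translate([0, 0, 694]) picture_frame();
translate([646, -449, 0]) stool();
translate([646, 889, 0]) stool();
translate([1768, 220, 0]) stool();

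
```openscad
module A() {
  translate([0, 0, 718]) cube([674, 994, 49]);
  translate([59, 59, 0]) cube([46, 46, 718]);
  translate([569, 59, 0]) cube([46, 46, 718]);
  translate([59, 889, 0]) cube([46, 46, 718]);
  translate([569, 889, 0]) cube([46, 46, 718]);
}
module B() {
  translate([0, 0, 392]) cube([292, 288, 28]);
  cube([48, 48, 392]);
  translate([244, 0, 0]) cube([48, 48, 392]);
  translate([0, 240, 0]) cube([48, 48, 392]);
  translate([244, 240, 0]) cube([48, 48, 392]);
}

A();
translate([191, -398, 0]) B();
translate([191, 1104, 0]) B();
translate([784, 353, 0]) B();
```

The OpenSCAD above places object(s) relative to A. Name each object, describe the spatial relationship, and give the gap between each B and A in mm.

A is a table. B is a stool. Three stools sit around the table at the −y, +y, +x sides. The gap between each stool and the table is 110 mm.

Each stool's nearest face is 110 mm from the table's bounding box.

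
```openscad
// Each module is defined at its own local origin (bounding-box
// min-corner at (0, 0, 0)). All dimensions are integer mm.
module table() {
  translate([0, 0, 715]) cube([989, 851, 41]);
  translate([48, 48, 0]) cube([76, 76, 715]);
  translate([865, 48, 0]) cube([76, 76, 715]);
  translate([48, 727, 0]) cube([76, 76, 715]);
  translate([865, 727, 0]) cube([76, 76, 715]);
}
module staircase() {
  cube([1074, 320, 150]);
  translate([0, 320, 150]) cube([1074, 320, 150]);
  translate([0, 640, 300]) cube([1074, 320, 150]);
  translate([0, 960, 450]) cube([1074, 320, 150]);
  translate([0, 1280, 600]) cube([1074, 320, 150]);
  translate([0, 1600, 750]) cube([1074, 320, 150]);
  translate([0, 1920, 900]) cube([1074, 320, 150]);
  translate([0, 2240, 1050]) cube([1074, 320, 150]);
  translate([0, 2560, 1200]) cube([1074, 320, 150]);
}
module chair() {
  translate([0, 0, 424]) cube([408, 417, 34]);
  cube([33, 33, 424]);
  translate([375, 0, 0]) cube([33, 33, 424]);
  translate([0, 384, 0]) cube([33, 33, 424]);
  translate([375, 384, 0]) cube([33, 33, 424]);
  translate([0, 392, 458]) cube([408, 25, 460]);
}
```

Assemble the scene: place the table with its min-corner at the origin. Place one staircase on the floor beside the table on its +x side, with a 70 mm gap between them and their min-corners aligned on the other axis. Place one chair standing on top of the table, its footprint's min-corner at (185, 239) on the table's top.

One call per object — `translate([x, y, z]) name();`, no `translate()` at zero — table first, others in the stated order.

table();
translate([1059, 0, 0]) staircase();
translate([185, 239, 756]) chair();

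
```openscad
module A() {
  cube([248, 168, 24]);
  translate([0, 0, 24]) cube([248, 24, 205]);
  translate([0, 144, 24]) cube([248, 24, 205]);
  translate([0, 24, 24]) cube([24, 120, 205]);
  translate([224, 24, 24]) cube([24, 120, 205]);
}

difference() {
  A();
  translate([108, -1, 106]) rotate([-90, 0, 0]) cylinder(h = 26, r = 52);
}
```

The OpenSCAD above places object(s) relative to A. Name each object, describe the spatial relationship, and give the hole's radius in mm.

A is an open box. The open box has a circular hole through its front wall. The hole's radius is 52 mm.

The subtracted cylinder has r = 52 mm.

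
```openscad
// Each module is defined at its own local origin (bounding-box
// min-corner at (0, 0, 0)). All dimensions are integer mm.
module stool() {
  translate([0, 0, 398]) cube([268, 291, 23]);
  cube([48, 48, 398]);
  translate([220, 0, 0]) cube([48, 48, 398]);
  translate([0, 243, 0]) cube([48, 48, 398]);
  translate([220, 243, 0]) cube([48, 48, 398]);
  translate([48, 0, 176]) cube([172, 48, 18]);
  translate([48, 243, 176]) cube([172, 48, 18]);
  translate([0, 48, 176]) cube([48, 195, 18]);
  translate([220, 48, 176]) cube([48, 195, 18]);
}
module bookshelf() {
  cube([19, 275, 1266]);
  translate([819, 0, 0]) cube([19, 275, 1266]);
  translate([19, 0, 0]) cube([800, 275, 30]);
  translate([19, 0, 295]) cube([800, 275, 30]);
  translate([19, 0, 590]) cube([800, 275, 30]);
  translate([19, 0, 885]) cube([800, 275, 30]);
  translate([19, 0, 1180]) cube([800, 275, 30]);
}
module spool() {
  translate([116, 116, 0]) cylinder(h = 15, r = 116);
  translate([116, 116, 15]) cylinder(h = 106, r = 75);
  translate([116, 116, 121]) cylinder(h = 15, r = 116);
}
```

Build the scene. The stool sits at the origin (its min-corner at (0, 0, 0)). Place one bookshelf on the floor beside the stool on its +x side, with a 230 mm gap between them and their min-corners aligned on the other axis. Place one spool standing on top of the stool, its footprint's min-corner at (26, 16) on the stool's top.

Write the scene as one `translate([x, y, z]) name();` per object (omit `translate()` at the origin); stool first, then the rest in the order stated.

stool();
translate([498, 0, 0]) bookshelf();
translate([26, 16, 421]) spool();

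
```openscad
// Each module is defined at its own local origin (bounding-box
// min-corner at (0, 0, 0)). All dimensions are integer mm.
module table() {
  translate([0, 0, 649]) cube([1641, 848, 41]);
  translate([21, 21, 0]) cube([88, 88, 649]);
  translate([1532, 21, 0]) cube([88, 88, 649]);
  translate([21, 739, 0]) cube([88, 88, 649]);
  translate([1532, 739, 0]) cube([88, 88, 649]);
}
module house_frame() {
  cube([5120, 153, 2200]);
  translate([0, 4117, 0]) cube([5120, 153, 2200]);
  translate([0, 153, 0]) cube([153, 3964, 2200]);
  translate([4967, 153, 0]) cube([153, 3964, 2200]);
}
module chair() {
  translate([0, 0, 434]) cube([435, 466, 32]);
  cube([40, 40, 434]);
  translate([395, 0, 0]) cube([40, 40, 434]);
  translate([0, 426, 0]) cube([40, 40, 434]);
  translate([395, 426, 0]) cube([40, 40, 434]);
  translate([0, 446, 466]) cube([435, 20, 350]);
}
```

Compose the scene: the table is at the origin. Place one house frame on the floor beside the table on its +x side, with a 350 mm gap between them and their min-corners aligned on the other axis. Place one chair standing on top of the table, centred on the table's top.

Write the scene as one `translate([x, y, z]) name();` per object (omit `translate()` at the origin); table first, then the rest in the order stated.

table();
translate([1991, 0, 0]) house_frame();
translate([603, 191, 690]) chair();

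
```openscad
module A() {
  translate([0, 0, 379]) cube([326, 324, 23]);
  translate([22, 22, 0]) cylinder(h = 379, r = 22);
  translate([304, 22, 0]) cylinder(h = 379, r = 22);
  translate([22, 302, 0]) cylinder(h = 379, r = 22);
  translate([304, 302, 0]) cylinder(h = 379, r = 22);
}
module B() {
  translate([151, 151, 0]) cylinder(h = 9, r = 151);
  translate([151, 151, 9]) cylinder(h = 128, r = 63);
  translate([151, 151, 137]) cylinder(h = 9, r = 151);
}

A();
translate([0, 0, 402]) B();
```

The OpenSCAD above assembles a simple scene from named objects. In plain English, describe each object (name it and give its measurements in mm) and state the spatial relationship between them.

A is a four-legged stool. The seat is a 326×324×23 mm slab whose top surface is at z = 402 mm; four round legs, each 44 mm in diameter, run from the floor (z = 0) to the underside of the seat, each leg's axis is inset half a diameter from the nearest pair of seat edges (so the leg's bounding box is flush with the corner).

B is a spool: two coaxial disc flanges of radius 151 mm and thickness 9 mm, joined by a core cylinder of radius 63 mm and height 128 mm. The lower flange rests on z = 0 and the three cylinders share a vertical axis.

The spool is on top of the stool.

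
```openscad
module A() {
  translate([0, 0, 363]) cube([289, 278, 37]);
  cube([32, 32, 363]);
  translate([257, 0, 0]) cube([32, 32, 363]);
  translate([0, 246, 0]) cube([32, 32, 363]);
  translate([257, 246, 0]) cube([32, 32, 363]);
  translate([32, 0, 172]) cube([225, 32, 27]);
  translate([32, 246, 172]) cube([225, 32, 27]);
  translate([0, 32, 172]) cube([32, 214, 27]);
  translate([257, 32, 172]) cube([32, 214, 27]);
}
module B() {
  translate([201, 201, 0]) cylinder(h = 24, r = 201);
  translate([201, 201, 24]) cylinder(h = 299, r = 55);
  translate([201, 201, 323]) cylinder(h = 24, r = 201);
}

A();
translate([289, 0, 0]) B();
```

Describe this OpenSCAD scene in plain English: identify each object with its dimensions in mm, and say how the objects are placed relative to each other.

A is a four-legged stool. The seat is 289×278 mm, 37 mm thick, top at z = 400 mm. It stands on four square legs, each 32×32 mm in cross-section, from z = 0 to the seat underside, each flush with a corner of the seat. Four stretchers, 32 mm wide and 27 mm tall, connect adjacent legs with their undersides at z = 172 mm, each running between the inner faces of the legs it joins and aligned with the legs' outer faces on the other axis.

B is a spool: two coaxial disc flanges of radius 201 mm and thickness 24 mm, joined by a core cylinder of radius 55 mm and height 299 mm. The lower flange rests on z = 0 and the three cylinders share a vertical axis.

The spool is against the stool's +x side, with their −y faces flush.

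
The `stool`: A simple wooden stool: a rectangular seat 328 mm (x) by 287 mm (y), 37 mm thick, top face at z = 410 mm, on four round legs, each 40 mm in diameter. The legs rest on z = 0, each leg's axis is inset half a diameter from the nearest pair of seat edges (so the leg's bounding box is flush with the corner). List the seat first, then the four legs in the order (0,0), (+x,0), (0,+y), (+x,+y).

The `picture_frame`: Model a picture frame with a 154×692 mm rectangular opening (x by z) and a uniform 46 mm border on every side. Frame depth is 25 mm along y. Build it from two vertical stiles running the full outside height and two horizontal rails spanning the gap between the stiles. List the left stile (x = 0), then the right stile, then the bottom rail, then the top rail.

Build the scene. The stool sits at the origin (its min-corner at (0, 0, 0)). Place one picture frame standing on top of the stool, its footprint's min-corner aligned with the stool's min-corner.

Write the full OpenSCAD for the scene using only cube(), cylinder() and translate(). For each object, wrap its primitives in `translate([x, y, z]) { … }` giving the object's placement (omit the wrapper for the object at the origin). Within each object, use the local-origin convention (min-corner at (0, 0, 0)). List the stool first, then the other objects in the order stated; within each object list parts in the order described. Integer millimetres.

translate([0, 0, 373]) cube([328, 287, 37]);
translate([20, 20, 0]) cylinder(h = 373, r = 20);
translate([308, 20, 0]) cylinder(h = 373, r = 20);
translate([20, 267, 0]) cylinder(h = 373, r = 20);
translate([308, 267, 0]) cylinder(h = 373, r = 20);
translate([0, 0, 410]) {
  cube([46, 25, 784]);
  translate([200, 0, 0]) cube([46, 25, 784]);
  translate([46, 0, 0]) cube([154, 25, 46]);
  translate([46, 0, 738]) cube([154, 25, 46]);
}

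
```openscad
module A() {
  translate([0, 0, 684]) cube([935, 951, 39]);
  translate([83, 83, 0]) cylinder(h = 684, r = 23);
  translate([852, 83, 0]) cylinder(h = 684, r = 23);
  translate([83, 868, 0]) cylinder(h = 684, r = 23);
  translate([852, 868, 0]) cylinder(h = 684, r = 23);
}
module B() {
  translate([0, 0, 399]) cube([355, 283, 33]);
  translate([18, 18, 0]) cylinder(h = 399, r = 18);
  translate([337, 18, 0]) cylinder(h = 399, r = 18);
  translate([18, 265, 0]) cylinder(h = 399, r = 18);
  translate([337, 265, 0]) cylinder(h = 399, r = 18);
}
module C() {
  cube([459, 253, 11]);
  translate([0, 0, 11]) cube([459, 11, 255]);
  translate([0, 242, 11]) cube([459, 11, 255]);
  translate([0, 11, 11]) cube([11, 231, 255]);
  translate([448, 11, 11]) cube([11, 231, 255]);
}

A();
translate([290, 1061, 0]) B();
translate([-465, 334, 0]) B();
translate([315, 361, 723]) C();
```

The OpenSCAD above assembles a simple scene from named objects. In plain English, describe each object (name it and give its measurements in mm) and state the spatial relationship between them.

A is a table: top 935 mm (x) × 951 mm (y), 39 mm thick, upper face at z = 723 mm, on four round legs of 46 mm diameter, each leg's bounding box inset 60 mm from the nearest pair of top edges, running from z = 0 to the bottom of the top.

B is a simple wooden stool: a rectangular seat 355 mm (x) by 283 mm (y), 33 mm thick, top face at z = 432 mm, on four round legs, each 36 mm in diameter. The legs rest on z = 0, each leg's axis is inset half a diameter from the nearest pair of seat edges (so the leg's bounding box is flush with the corner).

C is an open storage box with external size 459×253×266 mm and wall thickness 11 mm (the base is also 11 mm thick). The base covers the whole footprint; the four walls stand on the base, with the y-facing walls full-width and the x-facing walls fitting between their inner faces.

Two stools sit around the table at the +y, −x sides. The open box is on top of the table.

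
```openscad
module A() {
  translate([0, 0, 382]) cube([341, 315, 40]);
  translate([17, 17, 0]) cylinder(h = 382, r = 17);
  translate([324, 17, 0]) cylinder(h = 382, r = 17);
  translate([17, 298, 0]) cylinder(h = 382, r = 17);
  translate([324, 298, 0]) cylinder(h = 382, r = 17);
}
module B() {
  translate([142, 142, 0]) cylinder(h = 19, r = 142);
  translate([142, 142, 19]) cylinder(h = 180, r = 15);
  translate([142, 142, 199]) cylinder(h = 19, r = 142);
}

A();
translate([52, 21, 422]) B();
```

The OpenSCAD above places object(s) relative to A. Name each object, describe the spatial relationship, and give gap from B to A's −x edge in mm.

The spool's min-x is at 52; the stool's min-x is 0; gap = 52 mm.

A is a stool. B is a spool. The spool is on top of the stool. The gap from the spool to the stool's −x edge is 52 mm.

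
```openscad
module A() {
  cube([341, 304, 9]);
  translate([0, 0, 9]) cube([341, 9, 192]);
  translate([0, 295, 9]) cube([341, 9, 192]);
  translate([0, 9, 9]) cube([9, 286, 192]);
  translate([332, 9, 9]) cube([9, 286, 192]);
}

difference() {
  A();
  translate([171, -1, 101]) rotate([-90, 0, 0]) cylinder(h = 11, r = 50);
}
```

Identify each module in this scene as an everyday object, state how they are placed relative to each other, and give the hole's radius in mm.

The subtracted cylinder has r = 50 mm.

A is an open box. The open box has a circular hole through its front wall. The hole's radius is 50 mm.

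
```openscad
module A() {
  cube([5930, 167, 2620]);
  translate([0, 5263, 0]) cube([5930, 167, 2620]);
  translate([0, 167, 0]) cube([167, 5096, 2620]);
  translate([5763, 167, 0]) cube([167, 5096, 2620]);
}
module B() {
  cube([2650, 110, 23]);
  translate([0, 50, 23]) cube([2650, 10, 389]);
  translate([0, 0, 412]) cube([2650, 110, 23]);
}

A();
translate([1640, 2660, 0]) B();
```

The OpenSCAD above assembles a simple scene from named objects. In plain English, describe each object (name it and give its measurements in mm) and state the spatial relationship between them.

A is a box-shaped house frame (walls only): outside footprint 5930×5430 mm, wall height 2620 mm, wall thickness 167 mm. The two y-facing walls run the full x-width; the two x-facing walls fit between the inner faces of the y-facing walls.

B is an I-beam lying along x, 2650 mm long. Overall section height 435 mm. Two flanges 110 mm wide (y) and 23 mm thick, one on the floor and one at the top; a web 10 mm thick runs between them, centred on the flange width.

The I-beam sits inside the house frame, centred.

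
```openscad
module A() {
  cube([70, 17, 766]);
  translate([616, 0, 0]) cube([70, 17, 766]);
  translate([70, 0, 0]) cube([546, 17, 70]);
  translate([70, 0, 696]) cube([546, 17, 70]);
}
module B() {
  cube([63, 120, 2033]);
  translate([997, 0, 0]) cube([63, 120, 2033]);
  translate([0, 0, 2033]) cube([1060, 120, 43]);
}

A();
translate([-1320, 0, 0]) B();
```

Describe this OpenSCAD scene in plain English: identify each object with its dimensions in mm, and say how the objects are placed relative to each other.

A is a picture frame with a 546×626 mm rectangular opening (x by z) and a uniform 70 mm border on every side. Frame depth is 17 mm along y. It is built from two vertical stiles running the full outside height and two horizontal rails spanning the gap between the stiles.

B is a rectangular door frame: two vertical jambs of 63×120 mm section, 2033 mm tall, with a clear opening 934 mm wide between their inner faces. A header 43 mm tall and 120 mm deep lies on top of the jambs and spans the full outside width.

The door frame is on the floor beside the picture frame on its −x side.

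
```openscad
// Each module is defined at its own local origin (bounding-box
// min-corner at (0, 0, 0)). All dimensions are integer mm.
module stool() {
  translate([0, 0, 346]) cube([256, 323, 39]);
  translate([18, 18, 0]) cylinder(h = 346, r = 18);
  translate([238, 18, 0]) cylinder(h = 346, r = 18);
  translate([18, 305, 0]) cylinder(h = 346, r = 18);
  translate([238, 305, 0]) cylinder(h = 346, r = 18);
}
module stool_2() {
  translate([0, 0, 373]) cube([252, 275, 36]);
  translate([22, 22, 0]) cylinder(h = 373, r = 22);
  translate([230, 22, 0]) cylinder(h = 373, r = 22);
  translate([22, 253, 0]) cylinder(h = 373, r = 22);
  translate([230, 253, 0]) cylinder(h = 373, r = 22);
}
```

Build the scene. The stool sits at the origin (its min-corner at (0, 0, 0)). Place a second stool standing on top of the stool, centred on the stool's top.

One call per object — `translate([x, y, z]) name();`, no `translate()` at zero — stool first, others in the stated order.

stool();
translate([2, 24, 385]) stool_2();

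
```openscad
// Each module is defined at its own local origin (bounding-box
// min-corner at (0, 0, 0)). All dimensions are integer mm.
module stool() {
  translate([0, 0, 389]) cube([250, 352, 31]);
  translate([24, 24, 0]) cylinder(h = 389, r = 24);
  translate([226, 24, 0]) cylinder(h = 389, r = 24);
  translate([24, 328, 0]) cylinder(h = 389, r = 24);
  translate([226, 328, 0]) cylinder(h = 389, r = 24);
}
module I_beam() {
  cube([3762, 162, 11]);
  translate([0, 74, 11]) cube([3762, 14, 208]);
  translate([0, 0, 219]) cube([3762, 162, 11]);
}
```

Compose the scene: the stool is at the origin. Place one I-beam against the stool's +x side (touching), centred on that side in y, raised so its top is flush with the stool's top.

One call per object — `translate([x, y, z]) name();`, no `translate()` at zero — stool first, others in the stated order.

stool();
translate([250, 95, 190]) I_beam();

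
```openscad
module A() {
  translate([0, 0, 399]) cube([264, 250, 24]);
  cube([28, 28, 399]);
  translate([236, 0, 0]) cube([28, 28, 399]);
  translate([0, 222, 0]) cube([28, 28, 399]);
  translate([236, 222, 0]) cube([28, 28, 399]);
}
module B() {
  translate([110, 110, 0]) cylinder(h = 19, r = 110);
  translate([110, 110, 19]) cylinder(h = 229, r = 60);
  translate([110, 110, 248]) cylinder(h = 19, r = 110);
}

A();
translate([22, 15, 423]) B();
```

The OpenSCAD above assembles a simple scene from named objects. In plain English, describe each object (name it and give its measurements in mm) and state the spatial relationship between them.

A is a four-legged stool. The seat is 264×250 mm, 24 mm thick, top at z = 423 mm. It stands on four square legs, each 28×28 mm in cross-section, from z = 0 to the seat underside, each flush with a corner of the seat.

B is a spool: two coaxial disc flanges of radius 110 mm and thickness 19 mm, joined by a core cylinder of radius 60 mm and height 229 mm. The lower flange rests on z = 0 and the three cylinders share a vertical axis.

The spool is on top of the stool, centred.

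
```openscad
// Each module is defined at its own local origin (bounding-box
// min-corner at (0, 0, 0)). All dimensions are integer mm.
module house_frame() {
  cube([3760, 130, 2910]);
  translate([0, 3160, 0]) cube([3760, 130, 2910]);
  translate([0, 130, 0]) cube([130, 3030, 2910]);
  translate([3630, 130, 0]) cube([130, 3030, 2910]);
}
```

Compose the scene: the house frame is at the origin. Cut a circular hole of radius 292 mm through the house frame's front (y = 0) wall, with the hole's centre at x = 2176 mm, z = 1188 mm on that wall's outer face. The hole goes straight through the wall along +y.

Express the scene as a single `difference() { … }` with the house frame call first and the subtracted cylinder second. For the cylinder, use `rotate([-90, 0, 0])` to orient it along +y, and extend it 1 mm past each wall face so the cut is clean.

difference() {
  house_frame();
  translate([2176, -1, 1188]) rotate([-90, 0, 0]) cylinder(h = 132, r = 292);
}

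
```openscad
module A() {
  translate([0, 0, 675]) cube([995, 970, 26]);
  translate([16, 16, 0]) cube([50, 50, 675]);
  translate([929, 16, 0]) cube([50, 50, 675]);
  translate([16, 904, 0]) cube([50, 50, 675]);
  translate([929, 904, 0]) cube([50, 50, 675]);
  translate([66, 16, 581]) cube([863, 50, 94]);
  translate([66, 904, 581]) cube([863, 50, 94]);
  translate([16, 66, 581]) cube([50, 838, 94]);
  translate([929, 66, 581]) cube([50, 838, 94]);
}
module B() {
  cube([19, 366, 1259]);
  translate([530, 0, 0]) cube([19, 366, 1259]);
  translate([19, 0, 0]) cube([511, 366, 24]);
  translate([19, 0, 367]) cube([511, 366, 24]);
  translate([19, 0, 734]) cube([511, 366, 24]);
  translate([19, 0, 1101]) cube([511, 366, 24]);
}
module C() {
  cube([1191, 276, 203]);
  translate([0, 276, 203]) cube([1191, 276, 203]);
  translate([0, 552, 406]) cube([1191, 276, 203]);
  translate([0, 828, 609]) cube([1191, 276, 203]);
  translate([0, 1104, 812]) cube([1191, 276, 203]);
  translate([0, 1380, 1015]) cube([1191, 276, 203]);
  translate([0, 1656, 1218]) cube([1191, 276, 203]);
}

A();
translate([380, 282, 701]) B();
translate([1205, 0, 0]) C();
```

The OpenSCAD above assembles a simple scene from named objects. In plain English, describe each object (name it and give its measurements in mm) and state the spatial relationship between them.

A is a table with a 995×970 mm rectangular top, 26 mm thick, top surface at z = 701 mm, supported by four 50×50 mm square legs, each inset 16 mm from the nearest pair of top edges, running from the floor. Four apron rails, 50 mm thick and 94 mm tall, run between adjacent legs with their top edges flush with the underside of the top and their outer faces flush with the legs' outer faces.

B is an open bookshelf. Two side panels, each 19 mm thick, 366 mm deep and 1259 mm tall, stand 549 mm apart (outside-to-outside). Between them sit 4 shelves, each 24 mm thick and 366 mm deep, spanning the full gap between the sides. The bottom shelf rests on the floor (its underside at z = 0) and the clear gap between one shelf's top and the next shelf's underside is 343 mm.

C is a straight staircase of 7 solid steps. Each step is 1191 mm wide (x), 276 mm deep (y, the going) and 203 mm tall (the rise). The first step rests on the floor; each subsequent step sits one going further in +y and one rise higher in +z, directly behind and above the previous step with no overlap.

The bookshelf is on top of the table. The staircase is on the floor beside the table on its +x side.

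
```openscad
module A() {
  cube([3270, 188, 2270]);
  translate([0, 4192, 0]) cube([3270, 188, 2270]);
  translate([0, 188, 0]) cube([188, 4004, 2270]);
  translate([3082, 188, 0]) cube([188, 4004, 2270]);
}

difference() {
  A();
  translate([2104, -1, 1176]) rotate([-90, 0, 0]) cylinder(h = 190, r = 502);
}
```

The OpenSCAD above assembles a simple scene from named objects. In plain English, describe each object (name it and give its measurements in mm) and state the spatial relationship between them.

A is a box-shaped house frame (walls only): outside footprint 3270×4380 mm, wall height 2270 mm, wall thickness 188 mm. The two y-facing walls run the full x-width; the two x-facing walls fit between the inner faces of the y-facing walls.

The house frame has a circular hole of radius 502 mm through its front wall, centred at (x = 2104, z = 1176).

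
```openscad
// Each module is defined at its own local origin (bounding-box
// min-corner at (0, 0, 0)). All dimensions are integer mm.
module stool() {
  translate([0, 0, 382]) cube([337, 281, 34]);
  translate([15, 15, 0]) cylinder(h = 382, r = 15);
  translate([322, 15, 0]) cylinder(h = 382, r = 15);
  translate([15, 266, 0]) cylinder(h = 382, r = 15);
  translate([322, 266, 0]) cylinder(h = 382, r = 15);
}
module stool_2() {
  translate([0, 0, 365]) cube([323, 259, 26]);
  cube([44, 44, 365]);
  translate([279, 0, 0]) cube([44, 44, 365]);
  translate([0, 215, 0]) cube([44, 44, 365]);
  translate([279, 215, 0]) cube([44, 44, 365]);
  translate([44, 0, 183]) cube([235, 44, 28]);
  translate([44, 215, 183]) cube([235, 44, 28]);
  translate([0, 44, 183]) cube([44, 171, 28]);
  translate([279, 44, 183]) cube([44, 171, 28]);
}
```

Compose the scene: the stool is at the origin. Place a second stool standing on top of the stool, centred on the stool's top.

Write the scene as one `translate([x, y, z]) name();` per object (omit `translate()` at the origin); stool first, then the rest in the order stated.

stool();
translate([7, 11, 416]) stool_2();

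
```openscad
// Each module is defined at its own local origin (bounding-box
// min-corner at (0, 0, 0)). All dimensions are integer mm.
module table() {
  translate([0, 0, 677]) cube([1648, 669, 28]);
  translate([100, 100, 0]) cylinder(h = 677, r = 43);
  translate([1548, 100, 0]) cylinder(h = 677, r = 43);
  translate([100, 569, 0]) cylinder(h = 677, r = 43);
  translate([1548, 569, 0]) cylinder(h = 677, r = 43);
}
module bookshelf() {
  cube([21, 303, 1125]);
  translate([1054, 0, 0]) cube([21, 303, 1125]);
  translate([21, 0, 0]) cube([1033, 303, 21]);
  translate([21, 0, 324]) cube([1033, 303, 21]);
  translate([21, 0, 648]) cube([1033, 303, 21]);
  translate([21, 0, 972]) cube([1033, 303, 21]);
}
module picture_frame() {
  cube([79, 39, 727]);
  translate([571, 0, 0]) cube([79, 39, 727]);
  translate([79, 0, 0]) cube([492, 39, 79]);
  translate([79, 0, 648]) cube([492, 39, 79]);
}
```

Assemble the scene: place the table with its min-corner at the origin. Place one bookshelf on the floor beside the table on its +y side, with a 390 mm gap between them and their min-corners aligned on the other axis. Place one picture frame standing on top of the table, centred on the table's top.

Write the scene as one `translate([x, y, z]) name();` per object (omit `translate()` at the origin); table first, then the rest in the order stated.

table();
translate([0, 1059, 0]) bookshelf();
translate([499, 315, 705]) picture_frame();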